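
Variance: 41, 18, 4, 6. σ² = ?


Mean = 17.2500
Squared deviations: 564.0625, 0.5625, 175.5625, 126.5625
Sum = 866.7500
Variance = 866.7500/4 = 216.6875

Variance = 216.6875


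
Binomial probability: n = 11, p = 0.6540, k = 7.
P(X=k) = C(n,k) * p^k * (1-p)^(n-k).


C(11,7) = 330
p^7 = 0.051173
(1-p)^4 = 0.014332
P = 330 * 0.051173 * 0.014332 = 0.2420

P(X=7) = 0.2420


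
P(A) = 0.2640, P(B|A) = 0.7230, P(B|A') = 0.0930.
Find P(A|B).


P(B) = P(B|A)*P(A) + P(B|A')*P(A')
= 0.7230*0.2640 + 0.0930*0.7360
= 0.190872 + 0.068448 = 0.259320
P(A|B) = 0.190872/0.259320 = 0.7360

P(A|B) = 0.7360


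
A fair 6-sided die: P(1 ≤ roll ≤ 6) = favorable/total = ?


Favorable outcomes (1 ≤ roll ≤ 6): 6
Total outcomes = 6
P = 6/6 = 1.0000

P = 1.0000


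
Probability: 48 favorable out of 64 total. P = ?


P = 48/64 = 0.7500

P = 0.7500


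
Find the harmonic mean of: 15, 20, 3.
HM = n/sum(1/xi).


Sum of reciprocals = 1/15 + 1/20 + 1/3 = 0.450000
HM = 3/0.450000 = 6.6667

HM = 6.6667


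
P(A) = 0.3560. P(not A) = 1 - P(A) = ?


P(not A) = 1 - 0.3560 = 0.6440

P(not A) = 0.6440


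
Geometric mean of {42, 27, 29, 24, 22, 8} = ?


Product = 42 × 27 × 29 × 24 × 22 × 8 = 138910464
GM = 138910464^(1/6) = 22.7574

GM = 22.7574


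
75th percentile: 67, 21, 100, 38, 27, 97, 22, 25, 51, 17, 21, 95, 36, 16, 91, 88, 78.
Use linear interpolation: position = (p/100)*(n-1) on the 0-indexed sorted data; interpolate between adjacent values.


Sorted: 16, 17, 21, 21, 22, 25, 27, 36, 38, 51, 67, 78, 88, 91, 95, 97, 100
n = 17
Index = 75/100 * 16 = 12.0000
Lower = data[12] = 88, Upper = data[13] = 91
P75 = 88 + 0*(3) = 88.0000

P75 = 88.0000


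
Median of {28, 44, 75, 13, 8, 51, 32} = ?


Sorted: 8, 13, 28, 32, 44, 51, 75
n = 7 (odd)
Middle value = 32

Median = 32


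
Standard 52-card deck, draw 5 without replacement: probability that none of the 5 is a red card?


P(no red cards) = (26/52) × (25/51) × (24/50) × (23/49) × (22/48)
= 0.0253

P = 0.0253


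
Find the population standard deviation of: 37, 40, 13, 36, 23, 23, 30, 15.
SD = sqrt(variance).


Mean = 27.1250
Variance = 91.3594
SD = sqrt(91.3594) = 9.5582

SD = 9.5582


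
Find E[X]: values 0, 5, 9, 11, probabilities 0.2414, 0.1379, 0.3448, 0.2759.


E[X] = 0*0.2414 + 5*0.1379 + 9*0.3448 + 11*0.2759
= 0 + 0.6895 + 3.1032 + 3.0349
= 6.8276

E[X] = 6.8276


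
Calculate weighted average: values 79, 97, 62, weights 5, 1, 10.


Numerator = 79*5 + 97*1 + 62*10 = 1112
Denominator = 5 + 1 + 10 = 16
WM = 1112/16 = 69.5000

WM = 69.5000


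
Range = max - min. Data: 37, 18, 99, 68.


Max = 99, Min = 18
Range = 99 - 18 = 81

Range = 81


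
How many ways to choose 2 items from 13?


C(13,2) = 13!/(2! × 11!)
= 6227020800/(2 × 39916800)
= 78

C(13,2) = 78


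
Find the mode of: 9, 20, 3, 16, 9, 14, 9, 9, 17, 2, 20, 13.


Frequencies: 2:1, 3:1, 9:4, 13:1, 14:1, 16:1, 17:1, 20:2
Max frequency = 4
Mode = 9

Mode = 9


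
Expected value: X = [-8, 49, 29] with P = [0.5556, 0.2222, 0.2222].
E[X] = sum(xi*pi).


E[X] = -8*0.5556 + 49*0.2222 + 29*0.2222
= -4.4448 + 10.8878 + 6.4438
= 12.8868

E[X] = 12.8868


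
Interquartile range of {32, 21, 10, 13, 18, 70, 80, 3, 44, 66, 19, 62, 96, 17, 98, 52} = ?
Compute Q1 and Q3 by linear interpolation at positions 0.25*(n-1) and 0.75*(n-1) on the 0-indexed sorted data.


Sorted: 3, 10, 13, 17, 18, 19, 21, 32, 44, 52, 62, 66, 70, 80, 96, 98
Q1 (25th %ile) = 17.7500
Q3 (75th %ile) = 67.0000
IQR = 67.0000 - 17.7500 = 49.2500

IQR = 49.2500


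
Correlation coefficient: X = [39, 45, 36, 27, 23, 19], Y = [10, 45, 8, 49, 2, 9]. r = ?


Mean X = 31.5000, Mean Y = 20.5000
SD X = 9.196920, SD Y = 18.945096
Cov = 61.416667
r = 61.416667/(9.196920*18.945096) = 0.3525

r = 0.3525


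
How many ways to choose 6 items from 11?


C(11,6) = 11!/(6! × 5!)
= 39916800/(720 × 120)
= 462

C(11,6) = 462


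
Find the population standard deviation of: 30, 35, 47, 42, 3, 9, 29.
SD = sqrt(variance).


Mean = 27.8571
Variance = 228.1224
SD = sqrt(228.1224) = 15.1037

SD = 15.1037


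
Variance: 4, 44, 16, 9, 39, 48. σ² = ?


Mean = 26.6667
Squared deviations: 513.7778, 300.4444, 113.7778, 312.1111, 152.1111, 455.1111
Sum = 1847.3333
Variance = 1847.3333/6 = 307.8889

Variance = 307.8889


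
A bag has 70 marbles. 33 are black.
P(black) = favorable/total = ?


P = 33/70 = 0.4714

P = 0.4714


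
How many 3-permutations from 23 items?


P(23,3) = 23!/20!
= 25852016738884976640000/2432902008176640000
= 10626

P(23,3) = 10626


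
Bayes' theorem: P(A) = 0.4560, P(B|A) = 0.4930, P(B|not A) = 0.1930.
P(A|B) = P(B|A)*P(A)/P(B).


P(B) = P(B|A)*P(A) + P(B|A')*P(A')
= 0.4930*0.4560 + 0.1930*0.5440
= 0.224808 + 0.104992 = 0.329800
P(A|B) = 0.224808/0.329800 = 0.6816

P(A|B) = 0.6816


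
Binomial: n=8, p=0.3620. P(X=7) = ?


C(8,7) = 8
p^7 = 0.000815
(1-p)^1 = 0.638000
P = 8 * 0.000815 * 0.638000 = 0.0042

P(X=7) = 0.0042


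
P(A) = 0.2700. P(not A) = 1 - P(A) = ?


P(not A) = 1 - 0.2700 = 0.7300

P(not A) = 0.7300


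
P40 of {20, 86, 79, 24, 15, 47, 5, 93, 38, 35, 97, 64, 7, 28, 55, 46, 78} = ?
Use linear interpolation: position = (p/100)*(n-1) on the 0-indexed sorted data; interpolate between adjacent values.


Sorted: 5, 7, 15, 20, 24, 28, 35, 38, 46, 47, 55, 64, 78, 79, 86, 93, 97
n = 17
Index = 40/100 * 16 = 6.4000
Lower = data[6] = 35, Upper = data[7] = 38
P40 = 35 + 0.4000*(3) = 36.2000

P40 = 36.2000


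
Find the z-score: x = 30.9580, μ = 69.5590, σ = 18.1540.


z = (30.9580 - 69.5590)/18.1540
= -38.6010/18.1540
= -2.1263

z = -2.1263


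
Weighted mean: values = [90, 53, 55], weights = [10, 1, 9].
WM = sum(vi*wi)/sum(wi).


Numerator = 90*10 + 53*1 + 55*9 = 1448
Denominator = 10 + 1 + 9 = 20
WM = 1448/20 = 72.4000

WM = 72.4000


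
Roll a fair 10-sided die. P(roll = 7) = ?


Favorable outcomes (roll = 7): 1
Total outcomes = 10
P = 1/10 = 0.1000

P = 0.1000


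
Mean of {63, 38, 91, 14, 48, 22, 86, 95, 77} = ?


Sum = 63 + 38 + 91 + 14 + 48 + 22 + 86 + 95 + 77 = 534
n = 9
Mean = 534/9 = 59.3333

Mean = 59.3333


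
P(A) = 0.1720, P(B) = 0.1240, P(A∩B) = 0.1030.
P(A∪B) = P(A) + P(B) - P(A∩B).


P(A∪B) = 0.1720 + 0.1240 - 0.1030
= 0.2960 - 0.1030
= 0.1930

P(A∪B) = 0.1930


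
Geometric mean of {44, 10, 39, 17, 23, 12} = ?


Product = 44 × 10 × 39 × 17 × 23 × 12 = 80514720
GM = 80514720^(1/6) = 20.7800

GM = 20.7800


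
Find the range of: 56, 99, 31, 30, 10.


Max = 99, Min = 10
Range = 99 - 10 = 89

Range = 89


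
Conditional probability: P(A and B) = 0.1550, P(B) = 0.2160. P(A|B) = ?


P(A|B) = 0.1550/0.2160 = 0.7176

P(A|B) = 0.7176


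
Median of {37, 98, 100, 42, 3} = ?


Sorted: 3, 37, 42, 98, 100
n = 5 (odd)
Middle value = 42

Median = 42


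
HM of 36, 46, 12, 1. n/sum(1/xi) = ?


Sum of reciprocals = 1/36 + 1/46 + 1/12 + 1/1 = 1.132850
HM = 4/1.132850 = 3.5309

HM = 3.5309


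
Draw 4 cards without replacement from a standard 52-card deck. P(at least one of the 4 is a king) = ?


P(at least one) = 1 - P(none)
P(none) = (48/52) × (47/51) × (46/50) × (45/49) = 0.718737
P(at least one) = 1 - 0.718737 = 0.2813

P = 0.2813


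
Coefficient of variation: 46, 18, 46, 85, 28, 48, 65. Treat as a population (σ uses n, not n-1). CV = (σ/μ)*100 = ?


Mean = 48.0000
SD = 20.5843
CV = (20.5843/48.0000)*100 = 42.8840%

CV = 42.8840%


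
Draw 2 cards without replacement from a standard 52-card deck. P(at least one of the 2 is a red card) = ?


P(at least one) = 1 - P(none)
P(none) = (26/52) × (25/51) = 0.245098
P(at least one) = 1 - 0.245098 = 0.7549

P = 0.7549


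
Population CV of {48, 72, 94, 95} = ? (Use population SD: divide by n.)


Mean = 77.2500
SD = 19.2273
CV = (19.2273/77.2500)*100 = 24.8897%

CV = 24.8897%


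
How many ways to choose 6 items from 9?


C(9,6) = 9!/(6! × 3!)
= 362880/(720 × 6)
= 84

C(9,6) = 84


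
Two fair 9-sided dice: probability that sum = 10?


Total outcomes = 9×9 = 81
Favorable (sum = 10): 9
P = 9/81 = 0.1111

P = 0.1111


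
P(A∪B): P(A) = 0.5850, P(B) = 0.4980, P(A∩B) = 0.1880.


P(A∪B) = 0.5850 + 0.4980 - 0.1880
= 1.0830 - 0.1880
= 0.8950

P(A∪B) = 0.8950


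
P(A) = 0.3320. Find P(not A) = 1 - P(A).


P(not A) = 1 - 0.3320 = 0.6680

P(not A) = 0.6680


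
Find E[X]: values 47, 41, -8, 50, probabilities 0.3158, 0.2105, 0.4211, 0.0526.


E[X] = 47*0.3158 + 41*0.2105 - 8*0.4211 + 50*0.0526
= 14.8426 + 8.6305 - 3.3688 + 2.6300
= 22.7343

E[X] = 22.7343


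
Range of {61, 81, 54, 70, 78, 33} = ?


Max = 81, Min = 33
Range = 81 - 33 = 48

Range = 48


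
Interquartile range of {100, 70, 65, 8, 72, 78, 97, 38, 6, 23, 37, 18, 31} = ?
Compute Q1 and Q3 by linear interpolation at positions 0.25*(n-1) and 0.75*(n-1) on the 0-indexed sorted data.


Sorted: 6, 8, 18, 23, 31, 37, 38, 65, 70, 72, 78, 97, 100
Q1 (25th %ile) = 23.0000
Q3 (75th %ile) = 72.0000
IQR = 72.0000 - 23.0000 = 49.0000

IQR = 49.0000


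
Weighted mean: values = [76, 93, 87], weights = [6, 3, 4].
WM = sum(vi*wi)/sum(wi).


Numerator = 76*6 + 93*3 + 87*4 = 1083
Denominator = 6 + 3 + 4 = 13
WM = 1083/13 = 83.3077

WM = 83.3077


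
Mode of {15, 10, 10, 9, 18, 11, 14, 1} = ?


Frequencies: 1:1, 9:1, 10:2, 11:1, 14:1, 15:1, 18:1
Max frequency = 2
Mode = 10

Mode = 10


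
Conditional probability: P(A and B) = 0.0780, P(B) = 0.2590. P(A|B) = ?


P(A|B) = 0.0780/0.2590 = 0.3012

P(A|B) = 0.3012


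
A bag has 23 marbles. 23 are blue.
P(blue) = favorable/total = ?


P = 23/23 = 1.0000

P = 1.0000


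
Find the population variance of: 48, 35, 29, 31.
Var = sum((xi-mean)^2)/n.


Mean = 35.7500
Squared deviations: 150.0625, 0.5625, 45.5625, 22.5625
Sum = 218.7500
Variance = 218.7500/4 = 54.6875

Variance = 54.6875


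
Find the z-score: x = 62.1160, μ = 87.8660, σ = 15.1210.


z = (62.1160 - 87.8660)/15.1210
= -25.7500/15.1210
= -1.7029

z = -1.7029


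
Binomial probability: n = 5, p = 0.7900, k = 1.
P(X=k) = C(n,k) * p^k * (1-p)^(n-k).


C(5,1) = 5
p^1 = 0.790000
(1-p)^4 = 0.001945
P = 5 * 0.790000 * 0.001945 = 0.0077

P(X=1) = 0.0077


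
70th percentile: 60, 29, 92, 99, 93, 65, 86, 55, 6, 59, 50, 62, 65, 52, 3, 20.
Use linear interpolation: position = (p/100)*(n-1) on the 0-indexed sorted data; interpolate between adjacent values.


Sorted: 3, 6, 20, 29, 50, 52, 55, 59, 60, 62, 65, 65, 86, 92, 93, 99
n = 16
Index = 70/100 * 15 = 10.5000
Lower = data[10] = 65, Upper = data[11] = 65
P70 = 65 + 0.5000*(0) = 65.0000

P70 = 65.0000


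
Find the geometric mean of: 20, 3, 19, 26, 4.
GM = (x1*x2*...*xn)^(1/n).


Product = 20 × 3 × 19 × 26 × 4 = 118560
GM = 118560^(1/5) = 10.3464

GM = 10.3464


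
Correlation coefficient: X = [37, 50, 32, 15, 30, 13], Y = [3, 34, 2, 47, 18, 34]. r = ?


Mean X = 29.5000, Mean Y = 23.0000
SD X = 12.685293, SD Y = 16.753109
Cov = -84.833333
r = -84.833333/(12.685293*16.753109) = -0.3992

r = -0.3992


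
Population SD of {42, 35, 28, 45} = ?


Mean = 37.5000
Variance = 43.2500
SD = sqrt(43.2500) = 6.5765

SD = 6.5765


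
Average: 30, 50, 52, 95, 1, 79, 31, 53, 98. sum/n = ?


Sum = 30 + 50 + 52 + 95 + 1 + 79 + 31 + 53 + 98 = 489
n = 9
Mean = 489/9 = 54.3333

Mean = 54.3333


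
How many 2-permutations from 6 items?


P(6,2) = 6!/4!
= 720/24
= 30

P(6,2) = 30


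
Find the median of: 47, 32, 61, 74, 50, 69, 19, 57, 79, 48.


Sorted: 19, 32, 47, 48, 50, 57, 61, 69, 74, 79
n = 10 (even)
Middle values: 50 and 57
Median = (50+57)/2 = 53.5000

Median = 53.5000


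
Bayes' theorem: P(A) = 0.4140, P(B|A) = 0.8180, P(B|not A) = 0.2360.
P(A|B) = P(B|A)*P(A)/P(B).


P(B) = P(B|A)*P(A) + P(B|A')*P(A')
= 0.8180*0.4140 + 0.2360*0.5860
= 0.338652 + 0.138296 = 0.476948
P(A|B) = 0.338652/0.476948 = 0.7100

P(A|B) = 0.7100


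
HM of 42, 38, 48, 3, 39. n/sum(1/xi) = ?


Sum of reciprocals = 1/42 + 1/38 + 1/48 + 1/3 + 1/39 = 0.429933
HM = 5/0.429933 = 11.6297

HM = 11.6297


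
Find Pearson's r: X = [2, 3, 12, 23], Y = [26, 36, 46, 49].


Mean X = 10.0000, Mean Y = 39.2500
SD X = 8.455767, SD Y = 9.038114
Cov = 67.250000
r = 67.250000/(8.455767*9.038114) = 0.8800

r = 0.8800


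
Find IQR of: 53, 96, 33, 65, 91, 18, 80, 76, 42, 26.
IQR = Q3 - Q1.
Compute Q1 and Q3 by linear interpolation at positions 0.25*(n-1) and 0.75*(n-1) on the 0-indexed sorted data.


Sorted: 18, 26, 33, 42, 53, 65, 76, 80, 91, 96
Q1 (25th %ile) = 35.2500
Q3 (75th %ile) = 79.0000
IQR = 79.0000 - 35.2500 = 43.7500

IQR = 43.7500


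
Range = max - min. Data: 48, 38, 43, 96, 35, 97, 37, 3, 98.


Max = 98, Min = 3
Range = 98 - 3 = 95

Range = 95


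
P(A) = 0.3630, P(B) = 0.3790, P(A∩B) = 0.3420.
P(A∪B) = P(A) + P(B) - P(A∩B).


P(A∪B) = 0.3630 + 0.3790 - 0.3420
= 0.7420 - 0.3420
= 0.4000

P(A∪B) = 0.4000


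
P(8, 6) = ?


P(8,6) = 8!/2!
= 40320/2
= 20160

P(8,6) = 20160


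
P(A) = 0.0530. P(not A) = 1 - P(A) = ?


P(not A) = 1 - 0.0530 = 0.9470

P(not A) = 0.9470


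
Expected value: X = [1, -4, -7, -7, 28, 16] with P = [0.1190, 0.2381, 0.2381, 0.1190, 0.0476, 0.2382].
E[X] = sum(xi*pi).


E[X] = 1*0.1190 - 4*0.2381 - 7*0.2381 - 7*0.1190 + 28*0.0476 + 16*0.2382
= 0.1190 - 0.9524 - 1.6667 - 0.8330 + 1.3328 + 3.8112
= 1.8109

E[X] = 1.8109


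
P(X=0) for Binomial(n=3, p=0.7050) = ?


C(3,0) = 1
p^0 = 1.000000
(1-p)^3 = 0.025672
P = 1 * 1.000000 * 0.025672 = 0.0257

P(X=0) = 0.0257


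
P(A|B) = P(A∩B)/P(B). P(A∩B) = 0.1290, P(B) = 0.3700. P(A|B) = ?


P(A|B) = 0.1290/0.3700 = 0.3486

P(A|B) = 0.3486


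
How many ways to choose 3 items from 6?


C(6,3) = 6!/(3! × 3!)
= 720/(6 × 6)
= 20

C(6,3) = 20


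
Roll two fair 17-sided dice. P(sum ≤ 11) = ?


Total outcomes = 17×17 = 289
Favorable (sum ≤ 11): 55
P = 55/289 = 0.1903

P = 0.1903


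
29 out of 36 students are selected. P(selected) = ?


P = 29/36 = 0.8056

P = 0.8056


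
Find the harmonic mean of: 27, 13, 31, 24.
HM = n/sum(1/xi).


Sum of reciprocals = 1/27 + 1/13 + 1/31 + 1/24 = 0.187885
HM = 4/0.187885 = 21.2896

HM = 21.2896


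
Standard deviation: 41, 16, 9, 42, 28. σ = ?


Mean = 27.2000
Variance = 173.3600
SD = sqrt(173.3600) = 13.1666

SD = 13.1666


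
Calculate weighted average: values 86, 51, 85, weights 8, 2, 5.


Numerator = 86*8 + 51*2 + 85*5 = 1215
Denominator = 8 + 2 + 5 = 15
WM = 1215/15 = 81.0000

WM = 81.0000


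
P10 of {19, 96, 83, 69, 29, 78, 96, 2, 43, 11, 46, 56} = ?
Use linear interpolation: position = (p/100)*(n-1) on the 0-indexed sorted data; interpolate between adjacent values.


Sorted: 2, 11, 19, 29, 43, 46, 56, 69, 78, 83, 96, 96
n = 12
Index = 10/100 * 11 = 1.1000
Lower = data[1] = 11, Upper = data[2] = 19
P10 = 11 + 0.1000*(8) = 11.8000

P10 = 11.8000


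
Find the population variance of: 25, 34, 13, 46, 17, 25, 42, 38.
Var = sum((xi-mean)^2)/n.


Mean = 30.0000
Squared deviations: 25.0000, 16.0000, 289.0000, 256.0000, 169.0000, 25.0000, 144.0000, 64.0000
Sum = 988.0000
Variance = 988.0000/8 = 123.5000

Variance = 123.5000


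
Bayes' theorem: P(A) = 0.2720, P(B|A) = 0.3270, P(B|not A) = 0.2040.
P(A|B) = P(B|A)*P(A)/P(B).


P(B) = P(B|A)*P(A) + P(B|A')*P(A')
= 0.3270*0.2720 + 0.2040*0.7280
= 0.088944 + 0.148512 = 0.237456
P(A|B) = 0.088944/0.237456 = 0.3746

P(A|B) = 0.3746


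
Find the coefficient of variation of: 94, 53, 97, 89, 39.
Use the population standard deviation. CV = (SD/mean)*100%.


Mean = 74.4000
SD = 23.7453
CV = (23.7453/74.4000)*100 = 31.9157%

CV = 31.9157%


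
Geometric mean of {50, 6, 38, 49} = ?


Product = 50 × 6 × 38 × 49 = 558600
GM = 558600^(1/4) = 27.3385

GM = 27.3385


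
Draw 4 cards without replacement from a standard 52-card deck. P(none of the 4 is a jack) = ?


P(no jacks) = (48/52) × (47/51) × (46/50) × (45/49)
= 0.7187

P = 0.7187


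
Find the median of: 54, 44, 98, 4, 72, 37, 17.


Sorted: 4, 17, 37, 44, 54, 72, 98
n = 7 (odd)
Middle value = 44

Median = 44


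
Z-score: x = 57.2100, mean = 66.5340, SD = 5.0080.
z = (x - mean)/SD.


z = (57.2100 - 66.5340)/5.0080
= -9.3240/5.0080
= -1.8618

z = -1.8618


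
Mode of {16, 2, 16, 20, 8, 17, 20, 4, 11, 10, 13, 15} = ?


Frequencies: 2:1, 4:1, 8:1, 10:1, 11:1, 13:1, 15:1, 16:2, 17:1, 20:2
Max frequency = 2
Mode = 16, 20

Mode = 16, 20


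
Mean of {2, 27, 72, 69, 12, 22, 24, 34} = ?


Sum = 2 + 27 + 72 + 69 + 12 + 22 + 24 + 34 = 262
n = 8
Mean = 262/8 = 32.7500

Mean = 32.7500


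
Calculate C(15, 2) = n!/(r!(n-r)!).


C(15,2) = 15!/(2! × 13!)
= 1307674368000/(2 × 6227020800)
= 105

C(15,2) = 105


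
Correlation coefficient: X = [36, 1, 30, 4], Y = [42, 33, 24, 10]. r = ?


Mean X = 17.7500, Mean Y = 27.2500
SD X = 15.433324, SD Y = 11.818947
Cov = 92.562500
r = 92.562500/(15.433324*11.818947) = 0.5075

r = 0.5075


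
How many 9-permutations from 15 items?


P(15,9) = 15!/6!
= 1307674368000/720
= 1816214400

P(15,9) = 1816214400


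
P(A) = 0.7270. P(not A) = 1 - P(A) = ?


P(not A) = 1 - 0.7270 = 0.2730

P(not A) = 0.2730


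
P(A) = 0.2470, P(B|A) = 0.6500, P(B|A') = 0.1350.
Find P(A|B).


P(B) = P(B|A)*P(A) + P(B|A')*P(A')
= 0.6500*0.2470 + 0.1350*0.7530
= 0.160550 + 0.101655 = 0.262205
P(A|B) = 0.160550/0.262205 = 0.6123

P(A|B) = 0.6123


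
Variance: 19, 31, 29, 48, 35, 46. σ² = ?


Mean = 34.6667
Squared deviations: 245.4444, 13.4444, 32.1111, 177.7778, 0.1111, 128.4444
Sum = 597.3333
Variance = 597.3333/6 = 99.5556

Variance = 99.5556


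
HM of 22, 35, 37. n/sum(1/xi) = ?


Sum of reciprocals = 1/22 + 1/35 + 1/37 = 0.101053
HM = 3/0.101053 = 29.6874

HM = 29.6874


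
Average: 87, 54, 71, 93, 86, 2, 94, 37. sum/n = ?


Sum = 87 + 54 + 71 + 93 + 86 + 2 + 94 + 37 = 524
n = 8
Mean = 524/8 = 65.5000

Mean = 65.5000


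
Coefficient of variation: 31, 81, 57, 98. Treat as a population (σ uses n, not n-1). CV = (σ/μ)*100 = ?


Mean = 66.7500
SD = 25.2624
CV = (25.2624/66.7500)*100 = 37.8463%

CV = 37.8463%


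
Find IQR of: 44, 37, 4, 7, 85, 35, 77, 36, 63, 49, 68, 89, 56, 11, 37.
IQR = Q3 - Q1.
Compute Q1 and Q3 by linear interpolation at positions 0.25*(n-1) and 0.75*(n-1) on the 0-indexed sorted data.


Sorted: 4, 7, 11, 35, 36, 37, 37, 44, 49, 56, 63, 68, 77, 85, 89
Q1 (25th %ile) = 35.5000
Q3 (75th %ile) = 65.5000
IQR = 65.5000 - 35.5000 = 30.0000

IQR = 30.0000


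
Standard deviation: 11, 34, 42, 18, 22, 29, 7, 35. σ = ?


Mean = 24.7500
Variance = 132.9375
SD = sqrt(132.9375) = 11.5299

SD = 11.5299


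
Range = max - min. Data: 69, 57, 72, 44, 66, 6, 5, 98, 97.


Max = 98, Min = 5
Range = 98 - 5 = 93

Range = 93


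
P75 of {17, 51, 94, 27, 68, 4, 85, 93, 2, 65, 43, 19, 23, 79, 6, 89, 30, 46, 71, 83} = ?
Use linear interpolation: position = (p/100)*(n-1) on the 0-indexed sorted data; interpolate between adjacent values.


Sorted: 2, 4, 6, 17, 19, 23, 27, 30, 43, 46, 51, 65, 68, 71, 79, 83, 85, 89, 93, 94
n = 20
Index = 75/100 * 19 = 14.2500
Lower = data[14] = 79, Upper = data[15] = 83
P75 = 79 + 0.2500*(4) = 80.0000

P75 = 80.0000


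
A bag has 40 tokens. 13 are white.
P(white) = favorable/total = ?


P = 13/40 = 0.3250

P = 0.3250


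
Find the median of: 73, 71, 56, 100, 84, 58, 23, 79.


Sorted: 23, 56, 58, 71, 73, 79, 84, 100
n = 8 (even)
Middle values: 71 and 73
Median = (71+73)/2 = 72.0000

Median = 72.0000


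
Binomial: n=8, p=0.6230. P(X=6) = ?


C(8,6) = 28
p^6 = 0.058469
(1-p)^2 = 0.142129
P = 28 * 0.058469 * 0.142129 = 0.2327

P(X=6) = 0.2327


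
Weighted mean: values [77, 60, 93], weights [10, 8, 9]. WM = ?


Numerator = 77*10 + 60*8 + 93*9 = 2087
Denominator = 10 + 8 + 9 = 27
WM = 2087/27 = 77.2963

WM = 77.2963


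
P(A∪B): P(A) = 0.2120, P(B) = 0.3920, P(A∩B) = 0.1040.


P(A∪B) = 0.2120 + 0.3920 - 0.1040
= 0.6040 - 0.1040
= 0.5000

P(A∪B) = 0.5000


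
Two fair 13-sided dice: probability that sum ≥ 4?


Total outcomes = 13×13 = 169
Favorable (sum ≥ 4): 166
P = 166/169 = 0.9822

P = 0.9822


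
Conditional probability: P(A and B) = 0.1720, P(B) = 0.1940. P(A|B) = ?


P(A|B) = 0.1720/0.1940 = 0.8866

P(A|B) = 0.8866


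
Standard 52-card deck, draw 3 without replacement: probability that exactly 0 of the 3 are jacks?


Hypergeometric: P(X=0) = C(4,0)·C(48,3) / C(52,3)
= 1 × 17296 / 22100
= 17296/22100 = 0.7826

P = 0.7826


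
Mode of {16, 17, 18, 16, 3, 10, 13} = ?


Frequencies: 3:1, 10:1, 13:1, 16:2, 17:1, 18:1
Max frequency = 2
Mode = 16

Mode = 16


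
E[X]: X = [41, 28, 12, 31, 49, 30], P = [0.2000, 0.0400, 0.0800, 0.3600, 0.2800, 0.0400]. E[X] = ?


E[X] = 41*0.2000 + 28*0.0400 + 12*0.0800 + 31*0.3600 + 49*0.2800 + 30*0.0400
= 8.2000 + 1.1200 + 0.9600 + 11.1600 + 13.7200 + 1.2000
= 36.3600

E[X] = 36.3600


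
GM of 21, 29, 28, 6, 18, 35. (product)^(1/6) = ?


Product = 21 × 29 × 28 × 6 × 18 × 35 = 64456560
GM = 64456560^(1/6) = 20.0237

GM = 20.0237


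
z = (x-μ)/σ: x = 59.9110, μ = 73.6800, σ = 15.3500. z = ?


z = (59.9110 - 73.6800)/15.3500
= -13.7690/15.3500
= -0.8970

z = -0.8970


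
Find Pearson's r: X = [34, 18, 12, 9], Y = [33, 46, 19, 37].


Mean X = 18.2500, Mean Y = 33.7500
SD X = 9.653367, SD Y = 9.730750
Cov = 11.812500
r = 11.812500/(9.653367*9.730750) = 0.1258

r = 0.1258


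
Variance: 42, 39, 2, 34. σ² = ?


Mean = 29.2500
Squared deviations: 162.5625, 95.0625, 742.5625, 22.5625
Sum = 1022.7500
Variance = 1022.7500/4 = 255.6875

Variance = 255.6875


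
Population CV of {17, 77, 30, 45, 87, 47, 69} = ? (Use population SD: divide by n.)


Mean = 53.1429
SD = 23.6427
CV = (23.6427/53.1429)*100 = 44.4890%

CV = 44.4890%


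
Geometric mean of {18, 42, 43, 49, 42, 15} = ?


Product = 18 × 42 × 43 × 49 × 42 × 15 = 1003521960
GM = 1003521960^(1/6) = 31.6413

GM = 31.6413


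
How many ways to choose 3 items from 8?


C(8,3) = 8!/(3! × 5!)
= 40320/(6 × 120)
= 56

C(8,3) = 56


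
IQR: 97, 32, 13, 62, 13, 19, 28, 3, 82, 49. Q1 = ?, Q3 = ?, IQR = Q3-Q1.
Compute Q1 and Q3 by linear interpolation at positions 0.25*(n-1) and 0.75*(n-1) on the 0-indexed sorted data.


Sorted: 3, 13, 13, 19, 28, 32, 49, 62, 82, 97
Q1 (25th %ile) = 14.5000
Q3 (75th %ile) = 58.7500
IQR = 58.7500 - 14.5000 = 44.2500

IQR = 44.2500


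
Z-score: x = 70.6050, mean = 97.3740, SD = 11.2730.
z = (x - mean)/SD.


z = (70.6050 - 97.3740)/11.2730
= -26.7690/11.2730
= -2.3746

z = -2.3746


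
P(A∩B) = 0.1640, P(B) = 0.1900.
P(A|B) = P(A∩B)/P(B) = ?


P(A|B) = 0.1640/0.1900 = 0.8632

P(A|B) = 0.8632


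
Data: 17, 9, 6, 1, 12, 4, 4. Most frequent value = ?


Frequencies: 1:1, 4:2, 6:1, 9:1, 12:1, 17:1
Max frequency = 2
Mode = 4

Mode = 4


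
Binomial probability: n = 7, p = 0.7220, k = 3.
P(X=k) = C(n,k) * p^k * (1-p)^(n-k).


C(7,3) = 35
p^3 = 0.376367
(1-p)^4 = 0.005973
P = 35 * 0.376367 * 0.005973 = 0.0787

P(X=3) = 0.0787


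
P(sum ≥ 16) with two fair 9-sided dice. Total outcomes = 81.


Total outcomes = 9×9 = 81
Favorable (sum ≥ 16): 6
P = 6/81 = 0.0741

P = 0.0741


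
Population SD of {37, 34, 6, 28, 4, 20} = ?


Mean = 21.5000
Variance = 164.5833
SD = sqrt(164.5833) = 12.8290

SD = 12.8290


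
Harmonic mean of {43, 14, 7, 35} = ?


Sum of reciprocals = 1/43 + 1/14 + 1/7 + 1/35 = 0.266113
HM = 4/0.266113 = 15.0312

HM = 15.0312


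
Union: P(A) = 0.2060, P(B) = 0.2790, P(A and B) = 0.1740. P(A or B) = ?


P(A∪B) = 0.2060 + 0.2790 - 0.1740
= 0.4850 - 0.1740
= 0.3110

P(A∪B) = 0.3110


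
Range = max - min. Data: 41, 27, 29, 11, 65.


Max = 65, Min = 11
Range = 65 - 11 = 54

Range = 54


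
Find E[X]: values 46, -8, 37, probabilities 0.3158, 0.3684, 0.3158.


E[X] = 46*0.3158 - 8*0.3684 + 37*0.3158
= 14.5268 - 2.9472 + 11.6846
= 23.2642

E[X] = 23.2642


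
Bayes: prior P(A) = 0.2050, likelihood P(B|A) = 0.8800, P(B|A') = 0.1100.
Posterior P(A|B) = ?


P(B) = P(B|A)*P(A) + P(B|A')*P(A')
= 0.8800*0.2050 + 0.1100*0.7950
= 0.180400 + 0.087450 = 0.267850
P(A|B) = 0.180400/0.267850 = 0.6735

P(A|B) = 0.6735


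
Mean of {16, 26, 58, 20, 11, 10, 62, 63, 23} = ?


Sum = 16 + 26 + 58 + 20 + 11 + 10 + 62 + 63 + 23 = 289
n = 9
Mean = 289/9 = 32.1111

Mean = 32.1111


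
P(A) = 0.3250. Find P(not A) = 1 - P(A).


P(not A) = 1 - 0.3250 = 0.6750

P(not A) = 0.6750


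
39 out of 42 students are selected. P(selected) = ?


P = 39/42 = 0.9286

P = 0.9286


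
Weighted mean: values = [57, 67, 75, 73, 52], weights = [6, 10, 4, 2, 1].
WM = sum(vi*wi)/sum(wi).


Numerator = 57*6 + 67*10 + 75*4 + 73*2 + 52*1 = 1510
Denominator = 6 + 10 + 4 + 2 + 1 = 23
WM = 1510/23 = 65.6522

WM = 65.6522


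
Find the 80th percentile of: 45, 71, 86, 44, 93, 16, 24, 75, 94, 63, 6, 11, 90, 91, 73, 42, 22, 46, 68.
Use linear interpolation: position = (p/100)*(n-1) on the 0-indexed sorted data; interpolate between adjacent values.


Sorted: 6, 11, 16, 22, 24, 42, 44, 45, 46, 63, 68, 71, 73, 75, 86, 90, 91, 93, 94
n = 19
Index = 80/100 * 18 = 14.4000
Lower = data[14] = 86, Upper = data[15] = 90
P80 = 86 + 0.4000*(4) = 87.6000

P80 = 87.6000


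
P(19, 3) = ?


P(19,3) = 19!/16!
= 121645100408832000/20922789888000
= 5814

P(19,3) = 5814


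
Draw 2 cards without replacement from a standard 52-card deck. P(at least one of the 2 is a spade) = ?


P(at least one) = 1 - P(none)
P(none) = (39/52) × (38/51) = 0.558824
P(at least one) = 1 - 0.558824 = 0.4412

P = 0.4412


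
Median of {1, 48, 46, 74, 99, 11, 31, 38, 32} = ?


Sorted: 1, 11, 31, 32, 38, 46, 48, 74, 99
n = 9 (odd)
Middle value = 38

Median = 38


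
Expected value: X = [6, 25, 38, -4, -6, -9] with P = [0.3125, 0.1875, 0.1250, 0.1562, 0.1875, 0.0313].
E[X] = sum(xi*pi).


E[X] = 6*0.3125 + 25*0.1875 + 38*0.1250 - 4*0.1562 - 6*0.1875 - 9*0.0313
= 1.8750 + 4.6875 + 4.7500 - 0.6248 - 1.1250 - 0.2817
= 9.2810

E[X] = 9.2810


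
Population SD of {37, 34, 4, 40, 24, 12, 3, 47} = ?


Mean = 25.1250
Variance = 253.6094
SD = sqrt(253.6094) = 15.9251

SD = 15.9251


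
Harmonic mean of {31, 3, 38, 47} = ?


Sum of reciprocals = 1/31 + 1/3 + 1/38 + 1/47 = 0.413184
HM = 4/0.413184 = 9.6809

HM = 9.6809


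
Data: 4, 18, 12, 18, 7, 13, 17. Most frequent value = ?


Frequencies: 4:1, 7:1, 12:1, 13:1, 17:1, 18:2
Max frequency = 2
Mode = 18

Mode = 18


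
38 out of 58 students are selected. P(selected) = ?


P = 38/58 = 0.6552

P = 0.6552


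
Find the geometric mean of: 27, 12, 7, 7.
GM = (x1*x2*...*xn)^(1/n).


Product = 27 × 12 × 7 × 7 = 15876
GM = 15876^(1/4) = 11.2250

GM = 11.2250


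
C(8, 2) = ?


C(8,2) = 8!/(2! × 6!)
= 40320/(2 × 720)
= 28

C(8,2) = 28


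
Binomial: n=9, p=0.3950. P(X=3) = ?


C(9,3) = 84
p^3 = 0.061630
(1-p)^6 = 0.049038
P = 84 * 0.061630 * 0.049038 = 0.2539

P(X=3) = 0.2539


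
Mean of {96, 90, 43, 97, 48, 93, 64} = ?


Sum = 96 + 90 + 43 + 97 + 48 + 93 + 64 = 531
n = 7
Mean = 531/7 = 75.8571

Mean = 75.8571


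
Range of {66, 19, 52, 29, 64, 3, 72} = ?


Max = 72, Min = 3
Range = 72 - 3 = 69

Range = 69


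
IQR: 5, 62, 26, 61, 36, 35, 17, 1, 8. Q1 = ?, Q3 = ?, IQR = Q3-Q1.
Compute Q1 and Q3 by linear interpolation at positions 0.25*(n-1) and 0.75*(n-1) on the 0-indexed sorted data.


Sorted: 1, 5, 8, 17, 26, 35, 36, 61, 62
Q1 (25th %ile) = 8.0000
Q3 (75th %ile) = 36.0000
IQR = 36.0000 - 8.0000 = 28.0000

IQR = 28.0000


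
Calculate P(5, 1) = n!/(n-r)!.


P(5,1) = 5!/4!
= 120/24
= 5

P(5,1) = 5


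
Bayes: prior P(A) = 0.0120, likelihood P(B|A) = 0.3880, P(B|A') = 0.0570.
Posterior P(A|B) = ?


P(B) = P(B|A)*P(A) + P(B|A')*P(A')
= 0.3880*0.0120 + 0.0570*0.9880
= 0.004656 + 0.056316 = 0.060972
P(A|B) = 0.004656/0.060972 = 0.0764

P(A|B) = 0.0764


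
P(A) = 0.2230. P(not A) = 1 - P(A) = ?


P(not A) = 1 - 0.2230 = 0.7770

P(not A) = 0.7770


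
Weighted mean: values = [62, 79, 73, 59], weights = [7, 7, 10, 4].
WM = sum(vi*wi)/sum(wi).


Numerator = 62*7 + 79*7 + 73*10 + 59*4 = 1953
Denominator = 7 + 7 + 10 + 4 = 28
WM = 1953/28 = 69.7500

WM = 69.7500


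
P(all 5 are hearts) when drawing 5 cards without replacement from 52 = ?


P(all hearts) = (13/52) × (12/51) × (11/50) × (10/49) × (9/48)
= 0.0005

P = 0.0005


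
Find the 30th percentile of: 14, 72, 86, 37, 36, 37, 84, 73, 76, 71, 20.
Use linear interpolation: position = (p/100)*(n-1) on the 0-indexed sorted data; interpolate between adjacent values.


Sorted: 14, 20, 36, 37, 37, 71, 72, 73, 76, 84, 86
n = 11
Index = 30/100 * 10 = 3.0000
Lower = data[3] = 37, Upper = data[4] = 37
P30 = 37 + 0*(0) = 37.0000

P30 = 37.0000


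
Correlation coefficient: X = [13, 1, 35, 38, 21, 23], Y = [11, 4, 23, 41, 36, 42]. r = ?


Mean X = 21.8333, Mean Y = 26.1667
SD X = 12.575329, SD Y = 14.712995
Cov = 134.027778
r = 134.027778/(12.575329*14.712995) = 0.7244

r = 0.7244


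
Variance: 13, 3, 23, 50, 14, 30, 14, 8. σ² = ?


Mean = 19.3750
Squared deviations: 40.6406, 268.1406, 13.1406, 937.8906, 28.8906, 112.8906, 28.8906, 129.3906
Sum = 1559.8750
Variance = 1559.8750/8 = 194.9844

Variance = 194.9844


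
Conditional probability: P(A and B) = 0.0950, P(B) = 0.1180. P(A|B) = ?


P(A|B) = 0.0950/0.1180 = 0.8051

P(A|B) = 0.8051


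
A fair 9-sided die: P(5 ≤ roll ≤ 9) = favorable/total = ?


Favorable outcomes (5 ≤ roll ≤ 9): 5
Total outcomes = 9
P = 5/9 = 0.5556

P = 0.5556


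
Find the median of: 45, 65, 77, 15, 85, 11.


Sorted: 11, 15, 45, 65, 77, 85
n = 6 (even)
Middle values: 45 and 65
Median = (45+65)/2 = 55.0000

Median = 55.0000


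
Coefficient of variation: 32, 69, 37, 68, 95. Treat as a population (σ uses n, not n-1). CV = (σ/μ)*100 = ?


Mean = 60.2000
SD = 23.1638
CV = (23.1638/60.2000)*100 = 38.4780%

CV = 38.4780%


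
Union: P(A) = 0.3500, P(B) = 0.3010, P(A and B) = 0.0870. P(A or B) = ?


P(A∪B) = 0.3500 + 0.3010 - 0.0870
= 0.6510 - 0.0870
= 0.5640

P(A∪B) = 0.5640


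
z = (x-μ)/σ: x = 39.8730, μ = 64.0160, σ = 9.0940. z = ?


z = (39.8730 - 64.0160)/9.0940
= -24.1430/9.0940
= -2.6548

z = -2.6548


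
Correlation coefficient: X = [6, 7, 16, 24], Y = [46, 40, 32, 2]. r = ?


Mean X = 13.2500, Mean Y = 30.0000
SD X = 7.327175, SD Y = 16.911535
Cov = -118.500000
r = -118.500000/(7.327175*16.911535) = -0.9563

r = -0.9563


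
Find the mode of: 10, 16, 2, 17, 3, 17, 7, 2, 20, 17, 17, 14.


Frequencies: 2:2, 3:1, 7:1, 10:1, 14:1, 16:1, 17:4, 20:1
Max frequency = 4
Mode = 17

Mode = 17


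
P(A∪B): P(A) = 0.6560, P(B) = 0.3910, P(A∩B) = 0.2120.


P(A∪B) = 0.6560 + 0.3910 - 0.2120
= 1.0470 - 0.2120
= 0.8350

P(A∪B) = 0.8350


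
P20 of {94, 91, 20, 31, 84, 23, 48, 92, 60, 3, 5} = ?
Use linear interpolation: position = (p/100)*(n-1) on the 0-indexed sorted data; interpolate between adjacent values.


Sorted: 3, 5, 20, 23, 31, 48, 60, 84, 91, 92, 94
n = 11
Index = 20/100 * 10 = 2.0000
Lower = data[2] = 20, Upper = data[3] = 23
P20 = 20 + 0*(3) = 20.0000

P20 = 20.0000


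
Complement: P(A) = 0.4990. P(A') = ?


P(not A) = 1 - 0.4990 = 0.5010

P(not A) = 0.5010


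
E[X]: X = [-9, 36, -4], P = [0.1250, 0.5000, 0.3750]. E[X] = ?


E[X] = -9*0.1250 + 36*0.5000 - 4*0.3750
= -1.1250 + 18.0000 - 1.5000
= 15.3750

E[X] = 15.3750


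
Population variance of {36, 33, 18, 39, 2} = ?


Mean = 25.6000
Squared deviations: 108.1600, 54.7600, 57.7600, 179.5600, 556.9600
Sum = 957.2000
Variance = 957.2000/5 = 191.4400

Variance = 191.4400


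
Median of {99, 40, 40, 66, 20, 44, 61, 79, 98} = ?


Sorted: 20, 40, 40, 44, 61, 66, 79, 98, 99
n = 9 (odd)
Middle value = 61

Median = 61


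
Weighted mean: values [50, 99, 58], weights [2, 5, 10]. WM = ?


Numerator = 50*2 + 99*5 + 58*10 = 1175
Denominator = 2 + 5 + 10 = 17
WM = 1175/17 = 69.1176

WM = 69.1176


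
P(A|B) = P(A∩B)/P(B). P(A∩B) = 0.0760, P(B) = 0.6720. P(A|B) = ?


P(A|B) = 0.0760/0.6720 = 0.1131

P(A|B) = 0.1131


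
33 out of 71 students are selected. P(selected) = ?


P = 33/71 = 0.4648

P = 0.4648


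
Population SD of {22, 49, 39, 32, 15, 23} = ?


Mean = 30.0000
Variance = 130.6667
SD = sqrt(130.6667) = 11.4310

SD = 11.4310


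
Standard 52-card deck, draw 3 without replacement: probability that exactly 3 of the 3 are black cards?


Hypergeometric: P(X=3) = C(26,3)·C(26,0) / C(52,3)
= 2600 × 1 / 22100
= 2600/22100 = 0.1176

P = 0.1176


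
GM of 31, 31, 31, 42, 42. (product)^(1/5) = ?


Product = 31 × 31 × 31 × 42 × 42 = 52551324
GM = 52551324^(1/5) = 35.0039

GM = 35.0039


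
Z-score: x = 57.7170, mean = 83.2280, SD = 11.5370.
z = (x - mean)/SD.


z = (57.7170 - 83.2280)/11.5370
= -25.5110/11.5370
= -2.2112

z = -2.2112


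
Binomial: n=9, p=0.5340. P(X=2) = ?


C(9,2) = 36
p^2 = 0.285156
(1-p)^7 = 0.004772
P = 36 * 0.285156 * 0.004772 = 0.0490

P(X=2) = 0.0490


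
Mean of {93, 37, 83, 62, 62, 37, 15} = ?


Sum = 93 + 37 + 83 + 62 + 62 + 37 + 15 = 389
n = 7
Mean = 389/7 = 55.5714

Mean = 55.5714


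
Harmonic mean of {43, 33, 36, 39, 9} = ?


Sum of reciprocals = 1/43 + 1/33 + 1/36 + 1/39 + 1/9 = 0.218089
HM = 5/0.218089 = 22.9264

HM = 22.9264


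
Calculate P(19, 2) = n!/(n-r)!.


P(19,2) = 19!/17!
= 121645100408832000/355687428096000
= 342

P(19,2) = 342


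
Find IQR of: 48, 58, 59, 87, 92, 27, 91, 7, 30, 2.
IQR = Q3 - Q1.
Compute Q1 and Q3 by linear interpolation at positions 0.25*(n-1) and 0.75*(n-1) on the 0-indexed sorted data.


Sorted: 2, 7, 27, 30, 48, 58, 59, 87, 91, 92
Q1 (25th %ile) = 27.7500
Q3 (75th %ile) = 80.0000
IQR = 80.0000 - 27.7500 = 52.2500

IQR = 52.2500


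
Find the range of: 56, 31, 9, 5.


Max = 56, Min = 5
Range = 56 - 5 = 51

Range = 51


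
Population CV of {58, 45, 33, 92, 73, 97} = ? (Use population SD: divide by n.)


Mean = 66.3333
SD = 23.3785
CV = (23.3785/66.3333)*100 = 35.2440%

CV = 35.2440%


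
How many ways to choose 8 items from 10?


C(10,8) = 10!/(8! × 2!)
= 3628800/(40320 × 2)
= 45

C(10,8) = 45


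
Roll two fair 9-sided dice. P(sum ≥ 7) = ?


Total outcomes = 9×9 = 81
Favorable (sum ≥ 7): 66
P = 66/81 = 0.8148

P = 0.8148


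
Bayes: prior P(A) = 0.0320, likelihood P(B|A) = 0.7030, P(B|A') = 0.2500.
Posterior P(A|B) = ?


P(B) = P(B|A)*P(A) + P(B|A')*P(A')
= 0.7030*0.0320 + 0.2500*0.9680
= 0.022496 + 0.242000 = 0.264496
P(A|B) = 0.022496/0.264496 = 0.0851

P(A|B) = 0.0851


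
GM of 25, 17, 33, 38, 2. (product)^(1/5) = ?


Product = 25 × 17 × 33 × 38 × 2 = 1065900
GM = 1065900^(1/5) = 16.0525

GM = 16.0525


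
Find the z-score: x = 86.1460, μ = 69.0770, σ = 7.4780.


z = (86.1460 - 69.0770)/7.4780
= 17.0690/7.4780
= 2.2826

z = 2.2826


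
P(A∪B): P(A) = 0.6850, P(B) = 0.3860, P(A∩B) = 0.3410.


P(A∪B) = 0.6850 + 0.3860 - 0.3410
= 1.0710 - 0.3410
= 0.7300

P(A∪B) = 0.7300


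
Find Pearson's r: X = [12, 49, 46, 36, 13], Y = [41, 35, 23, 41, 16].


Mean X = 31.2000, Mean Y = 31.2000
SD X = 15.866947, SD Y = 10.047885
Cov = 16.360000
r = 16.360000/(15.866947*10.047885) = 0.1026

r = 0.1026


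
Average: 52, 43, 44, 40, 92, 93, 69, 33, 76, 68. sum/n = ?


Sum = 52 + 43 + 44 + 40 + 92 + 93 + 69 + 33 + 76 + 68 = 610
n = 10
Mean = 610/10 = 61.0000

Mean = 61.0000


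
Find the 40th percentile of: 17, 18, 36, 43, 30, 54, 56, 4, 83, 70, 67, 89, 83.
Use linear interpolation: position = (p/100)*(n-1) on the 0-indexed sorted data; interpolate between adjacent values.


Sorted: 4, 17, 18, 30, 36, 43, 54, 56, 67, 70, 83, 83, 89
n = 13
Index = 40/100 * 12 = 4.8000
Lower = data[4] = 36, Upper = data[5] = 43
P40 = 36 + 0.8000*(7) = 41.6000

P40 = 41.6000


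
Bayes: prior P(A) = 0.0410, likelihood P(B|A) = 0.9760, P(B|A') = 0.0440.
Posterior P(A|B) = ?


P(B) = P(B|A)*P(A) + P(B|A')*P(A')
= 0.9760*0.0410 + 0.0440*0.9590
= 0.040016 + 0.042196 = 0.082212
P(A|B) = 0.040016/0.082212 = 0.4867

P(A|B) = 0.4867


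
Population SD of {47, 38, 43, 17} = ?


Mean = 36.2500
Variance = 133.6875
SD = sqrt(133.6875) = 11.5623

SD = 11.5623


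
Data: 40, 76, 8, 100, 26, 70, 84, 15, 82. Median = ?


Sorted: 8, 15, 26, 40, 70, 76, 82, 84, 100
n = 9 (odd)
Middle value = 70

Median = 70


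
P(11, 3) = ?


P(11,3) = 11!/8!
= 39916800/40320
= 990

P(11,3) = 990


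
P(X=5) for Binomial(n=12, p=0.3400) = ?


C(12,5) = 792
p^5 = 0.004544
(1-p)^7 = 0.054552
P = 792 * 0.004544 * 0.054552 = 0.1963

P(X=5) = 0.1963


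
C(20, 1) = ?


C(20,1) = 20!/(1! × 19!)
= 2432902008176640000/(1 × 121645100408832000)
= 20

C(20,1) = 20


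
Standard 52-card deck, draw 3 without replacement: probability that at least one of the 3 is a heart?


P(at least one) = 1 - P(none)
P(none) = (39/52) × (38/51) × (37/50) = 0.413529
P(at least one) = 1 - 0.413529 = 0.5865

P = 0.5865


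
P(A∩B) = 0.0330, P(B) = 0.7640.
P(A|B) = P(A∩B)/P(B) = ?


P(A|B) = 0.0330/0.7640 = 0.0432

P(A|B) = 0.0432


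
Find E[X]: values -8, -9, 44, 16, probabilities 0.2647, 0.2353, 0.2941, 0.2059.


E[X] = -8*0.2647 - 9*0.2353 + 44*0.2941 + 16*0.2059
= -2.1176 - 2.1177 + 12.9404 + 3.2944
= 11.9995

E[X] = 11.9995


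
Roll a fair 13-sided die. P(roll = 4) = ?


Favorable outcomes (roll = 4): 1
Total outcomes = 13
P = 1/13 = 0.0769

P = 0.0769


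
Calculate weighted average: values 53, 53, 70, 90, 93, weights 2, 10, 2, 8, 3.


Numerator = 53*2 + 53*10 + 70*2 + 90*8 + 93*3 = 1775
Denominator = 2 + 10 + 2 + 8 + 3 = 25
WM = 1775/25 = 71.0000

WM = 71.0000


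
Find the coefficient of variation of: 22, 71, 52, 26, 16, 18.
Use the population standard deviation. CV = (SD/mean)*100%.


Mean = 34.1667
SD = 20.3340
CV = (20.3340/34.1667)*100 = 59.5142%

CV = 59.5142%


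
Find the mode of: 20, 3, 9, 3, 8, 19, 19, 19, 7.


Frequencies: 3:2, 7:1, 8:1, 9:1, 19:3, 20:1
Max frequency = 3
Mode = 19

Mode = 19


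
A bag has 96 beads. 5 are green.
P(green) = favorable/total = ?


P = 5/96 = 0.0521

P = 0.0521


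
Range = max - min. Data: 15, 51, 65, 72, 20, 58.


Max = 72, Min = 15
Range = 72 - 15 = 57

Range = 57


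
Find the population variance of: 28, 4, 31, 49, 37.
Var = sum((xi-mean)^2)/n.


Mean = 29.8000
Squared deviations: 3.2400, 665.6400, 1.4400, 368.6400, 51.8400
Sum = 1090.8000
Variance = 1090.8000/5 = 218.1600

Variance = 218.1600


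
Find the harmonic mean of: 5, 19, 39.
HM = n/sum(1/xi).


Sum of reciprocals = 1/5 + 1/19 + 1/39 = 0.278273
HM = 3/0.278273 = 10.7808

HM = 10.7808


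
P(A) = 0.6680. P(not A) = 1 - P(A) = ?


P(not A) = 1 - 0.6680 = 0.3320

P(not A) = 0.3320


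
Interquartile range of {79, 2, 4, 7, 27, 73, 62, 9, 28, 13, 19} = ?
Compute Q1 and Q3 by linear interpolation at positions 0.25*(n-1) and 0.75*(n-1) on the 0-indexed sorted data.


Sorted: 2, 4, 7, 9, 13, 19, 27, 28, 62, 73, 79
Q1 (25th %ile) = 8.0000
Q3 (75th %ile) = 45.0000
IQR = 45.0000 - 8.0000 = 37.0000

IQR = 37.0000


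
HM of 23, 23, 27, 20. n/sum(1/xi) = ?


Sum of reciprocals = 1/23 + 1/23 + 1/27 + 1/20 = 0.173994
HM = 4/0.173994 = 22.9894

HM = 22.9894


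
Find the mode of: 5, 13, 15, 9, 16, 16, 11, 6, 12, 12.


Frequencies: 5:1, 6:1, 9:1, 11:1, 12:2, 13:1, 15:1, 16:2
Max frequency = 2
Mode = 12, 16

Mode = 12, 16


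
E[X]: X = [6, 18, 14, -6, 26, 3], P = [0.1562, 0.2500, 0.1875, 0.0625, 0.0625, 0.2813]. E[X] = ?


E[X] = 6*0.1562 + 18*0.2500 + 14*0.1875 - 6*0.0625 + 26*0.0625 + 3*0.2813
= 0.9372 + 4.5000 + 2.6250 - 0.3750 + 1.6250 + 0.8439
= 10.1561

E[X] = 10.1561
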